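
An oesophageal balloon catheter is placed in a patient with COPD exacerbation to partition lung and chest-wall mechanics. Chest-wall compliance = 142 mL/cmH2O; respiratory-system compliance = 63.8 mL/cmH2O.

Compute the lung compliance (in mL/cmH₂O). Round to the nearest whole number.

116

1/CL = 1/Crs − 1/Ccw.
1/CL = 1/63.8 − 1/142 = 0.008632.
CL = 115.85 mL/cmH2O.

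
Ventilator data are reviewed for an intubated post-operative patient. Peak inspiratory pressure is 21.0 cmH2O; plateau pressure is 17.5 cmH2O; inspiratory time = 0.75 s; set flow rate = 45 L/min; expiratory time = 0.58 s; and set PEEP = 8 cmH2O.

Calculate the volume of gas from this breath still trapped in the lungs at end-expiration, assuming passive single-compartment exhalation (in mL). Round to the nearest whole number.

69

Flow: 45 L/min ÷ 60 = 0.75 L/s.
Vt = flow × Ti = 0.75 L/s × 0.75 s × 1000 mL/L = 562.5 mL.
R = (PIP − Pplat)/V̇ = (21.0 − 17.5) / 0.75 = 3.5/0.75 = 4.667 cmH2O·s/L.
C = Vt/(Pplat − PEEP) = 562.5 / (17.5 − 8) = 562.5/9.5 = 59.211 mL/cmH2O.
τ = R × C = 4.667 × 0.05921 L/cmH2O = 0.2763 s.
Fraction remaining = e^(−Te/τ) = e^(−0.58/0.2763) = 0.1226.
Trapped volume = 562.5 × 0.1226 = 68.963 mL.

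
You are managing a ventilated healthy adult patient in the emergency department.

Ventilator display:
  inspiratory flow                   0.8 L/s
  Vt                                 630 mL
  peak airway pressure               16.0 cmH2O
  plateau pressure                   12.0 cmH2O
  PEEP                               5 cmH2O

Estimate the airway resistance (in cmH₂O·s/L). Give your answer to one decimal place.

Raw = (PIP − Pplat) / flow = (16.0 − 12.0) / 0.8 = 4.0 / 0.8 = 5.0 cmH2O·s/L.

5.0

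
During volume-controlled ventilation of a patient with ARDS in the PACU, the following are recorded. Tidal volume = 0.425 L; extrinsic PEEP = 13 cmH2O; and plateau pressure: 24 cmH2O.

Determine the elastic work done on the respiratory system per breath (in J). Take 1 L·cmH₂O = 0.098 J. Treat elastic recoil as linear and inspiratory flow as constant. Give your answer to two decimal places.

0.23

Elastic work ≈ ½ × (Pplat − PEEP) × Vt = 0.5 × (24 − 13) × 0.425 L = 0.5 × 11.0 × 0.425 = 2.338 L·cmH2O.
× 0.098 J/(L·cmH2O) → 0.2291 J.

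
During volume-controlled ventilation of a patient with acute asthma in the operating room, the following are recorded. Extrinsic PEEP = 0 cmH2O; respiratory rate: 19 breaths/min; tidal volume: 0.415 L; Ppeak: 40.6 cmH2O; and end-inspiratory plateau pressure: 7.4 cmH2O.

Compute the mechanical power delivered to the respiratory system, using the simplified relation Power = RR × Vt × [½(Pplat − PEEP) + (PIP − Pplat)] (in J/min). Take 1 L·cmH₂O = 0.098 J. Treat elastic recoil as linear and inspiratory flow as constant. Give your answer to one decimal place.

28.5

Per-breath work = Vt × [½(Pplat−PEEP) + (PIP−Pplat)] = 0.415 × [0.5×7.4 + 33.2] = 0.415 × 36.9 = 15.314 L·cmH2O.
Power = 19 × 15.314 = 290.97 L·cmH2O/min.
× 0.098 J/(L·cmH2O) → 28.515 J/min.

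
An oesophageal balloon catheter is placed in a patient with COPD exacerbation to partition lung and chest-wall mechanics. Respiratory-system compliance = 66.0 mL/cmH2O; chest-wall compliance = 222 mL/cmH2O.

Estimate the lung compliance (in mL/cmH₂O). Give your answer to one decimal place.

93.9

1/CL = 1/Crs − 1/Ccw.
1/CL = 1/66.0 − 1/222 = 0.01065.
CL = 93.897 mL/cmH2O.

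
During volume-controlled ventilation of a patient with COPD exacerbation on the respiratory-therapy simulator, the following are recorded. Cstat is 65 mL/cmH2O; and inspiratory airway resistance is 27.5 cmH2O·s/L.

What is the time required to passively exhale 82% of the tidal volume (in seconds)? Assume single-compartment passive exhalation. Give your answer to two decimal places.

3.07

τ = R × C = 27.5 × 65 mL/cmH2O = 27.5 × 0.065 L/cmH2O = 1.788 s.
Exhaled fraction f = 1 − e^(−t/τ) → t = −τ·ln(1 − f) = −1.788·ln(0.18) = 3.066 s.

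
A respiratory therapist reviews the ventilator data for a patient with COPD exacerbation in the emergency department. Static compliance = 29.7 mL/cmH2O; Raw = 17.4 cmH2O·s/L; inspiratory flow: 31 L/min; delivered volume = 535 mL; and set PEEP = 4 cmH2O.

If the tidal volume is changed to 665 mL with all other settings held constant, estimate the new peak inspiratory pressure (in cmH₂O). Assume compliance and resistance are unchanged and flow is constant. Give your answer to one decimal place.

35.4

Flow: 31 L/min ÷ 60 = 0.5167 L/s.
PIP = Vt/C + R·V̇ + PEEP (constant-flow equation of motion).
Only the elastic term changes: ΔPIP = ΔVt / C = (665 − 535) / 29.7 = 4.377 cmH2O.
Original PIP = 535/29.7 + 17.4×0.5167 + 4 = 31.004 cmH2O; new PIP = 31.004 + (4.377) = 35.381 cmH2O.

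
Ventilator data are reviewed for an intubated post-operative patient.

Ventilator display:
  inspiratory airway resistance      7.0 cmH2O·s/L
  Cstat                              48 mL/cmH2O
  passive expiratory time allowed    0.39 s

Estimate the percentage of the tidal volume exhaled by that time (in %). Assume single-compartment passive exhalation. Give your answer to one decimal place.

τ = R × C = 7.0 × 48 mL/cmH2O = 7.0 × 0.048 L/cmH2O = 0.336 s.
Passive exhalation: V(t)/V₀ = e^(−t/τ) = e^(−0.39/0.336) = 0.3133.
Fraction exhaled = 1 − 0.3133 = 0.6867 → 68.67%.

68.7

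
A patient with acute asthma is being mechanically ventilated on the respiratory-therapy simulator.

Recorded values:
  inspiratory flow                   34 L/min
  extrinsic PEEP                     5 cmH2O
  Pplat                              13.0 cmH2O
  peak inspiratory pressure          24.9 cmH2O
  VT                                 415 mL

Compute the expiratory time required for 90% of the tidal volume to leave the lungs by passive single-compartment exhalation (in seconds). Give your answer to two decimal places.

Flow: 34 L/min ÷ 60 = 0.5667 L/s.
R = (PIP − Pplat)/V̇ = (24.9 − 13.0) / 0.5667 = 11.9/0.5667 = 20.999 cmH2O·s/L.
C = Vt/(Pplat − PEEP) = 415.0 / (13.0 − 5) = 415.0/8.0 = 51.875 mL/cmH2O.
τ = R × C = 20.999 × 0.05188 L/cmH2O = 1.089 s.
t = −τ·ln(1 − 0.90) = −1.089·ln(0.1) = 2.508 s.

2.51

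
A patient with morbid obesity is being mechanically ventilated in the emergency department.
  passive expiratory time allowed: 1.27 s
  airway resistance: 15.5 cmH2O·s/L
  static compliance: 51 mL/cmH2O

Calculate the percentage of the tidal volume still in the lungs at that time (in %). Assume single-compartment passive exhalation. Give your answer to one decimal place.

20.1

τ = R × C = 15.5 × 51 mL/cmH2O = 15.5 × 0.051 L/cmH2O = 0.7905 s.
Passive exhalation: V(t)/V₀ = e^(−t/τ) = e^(−1.27/0.7905) = 0.2006.
Fraction remaining = 0.2006 → 20.06%.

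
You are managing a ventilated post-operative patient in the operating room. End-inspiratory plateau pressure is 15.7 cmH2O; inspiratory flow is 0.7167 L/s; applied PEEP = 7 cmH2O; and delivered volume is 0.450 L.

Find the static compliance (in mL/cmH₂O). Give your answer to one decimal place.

51.7

Cstat = Vt / (Pplat − PEEP) = 450 / (15.7 − 7) = 450 / 8.7 = 51.724 mL/cmH2O.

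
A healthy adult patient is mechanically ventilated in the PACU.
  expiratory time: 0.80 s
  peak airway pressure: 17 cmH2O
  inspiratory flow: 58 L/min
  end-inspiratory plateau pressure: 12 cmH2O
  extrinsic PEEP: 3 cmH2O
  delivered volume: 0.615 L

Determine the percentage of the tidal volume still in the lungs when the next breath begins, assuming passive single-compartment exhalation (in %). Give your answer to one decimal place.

Flow: 58 L/min ÷ 60 = 0.9667 L/s.
R = (PIP − Pplat)/V̇ = (17 − 12) / 0.9667 = 5.0/0.9667 = 5.172 cmH2O·s/L.
C = Vt/(Pplat − PEEP) = 615.0 / (12 − 3) = 615.0/9.0 = 68.333 mL/cmH2O.
τ = R × C = 5.172 × 0.06833 L/cmH2O = 0.3534 s.
Fraction remaining at end-expiration = e^(−Te/τ) = e^(−0.80/0.3534) = 0.104 → 10.4%.

10.4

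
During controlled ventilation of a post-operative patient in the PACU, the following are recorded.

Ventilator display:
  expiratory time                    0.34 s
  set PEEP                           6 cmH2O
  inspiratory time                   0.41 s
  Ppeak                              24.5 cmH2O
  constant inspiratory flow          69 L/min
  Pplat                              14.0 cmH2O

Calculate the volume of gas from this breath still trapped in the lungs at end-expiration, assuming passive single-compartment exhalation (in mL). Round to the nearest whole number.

251

Flow: 69 L/min ÷ 60 = 1.15 L/s.
Vt = flow × Ti = 1.15 L/s × 0.41 s × 1000 mL/L = 471.5 mL.
R = (PIP − Pplat)/V̇ = (24.5 − 14.0) / 1.15 = 10.5/1.15 = 9.13 cmH2O·s/L.
C = Vt/(Pplat − PEEP) = 471.5 / (14.0 − 6) = 471.5/8.0 = 58.938 mL/cmH2O.
τ = R × C = 9.13 × 0.05894 L/cmH2O = 0.5381 s.
Fraction remaining = e^(−Te/τ) = e^(−0.34/0.5381) = 0.5316.
Trapped volume = 471.5 × 0.5316 = 250.65 mL.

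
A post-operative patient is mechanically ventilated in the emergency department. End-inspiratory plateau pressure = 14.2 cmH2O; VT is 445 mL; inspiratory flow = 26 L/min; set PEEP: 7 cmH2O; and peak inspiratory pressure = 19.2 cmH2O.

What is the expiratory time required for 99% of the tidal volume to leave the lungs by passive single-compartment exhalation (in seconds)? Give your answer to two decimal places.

3.28

Flow: 26 L/min ÷ 60 = 0.4333 L/s.
R = (PIP − Pplat)/V̇ = (19.2 − 14.2) / 0.4333 = 5.0/0.4333 = 11.539 cmH2O·s/L.
C = Vt/(Pplat − PEEP) = 445.0 / (14.2 − 7) = 445.0/7.2 = 61.806 mL/cmH2O.
τ = R × C = 11.539 × 0.06181 L/cmH2O = 0.7132 s.
t = −τ·ln(1 − 0.99) = −0.7132·ln(0.01) = 3.284 s.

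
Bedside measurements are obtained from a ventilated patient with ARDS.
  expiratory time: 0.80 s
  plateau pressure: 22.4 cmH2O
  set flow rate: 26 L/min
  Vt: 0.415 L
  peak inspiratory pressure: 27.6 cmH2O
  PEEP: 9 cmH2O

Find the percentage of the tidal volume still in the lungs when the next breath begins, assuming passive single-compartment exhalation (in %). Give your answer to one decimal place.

11.6

Flow: 26 L/min ÷ 60 = 0.4333 L/s.
R = (PIP − Pplat)/V̇ = (27.6 − 22.4) / 0.4333 = 5.2/0.4333 = 12.001 cmH2O·s/L.
C = Vt/(Pplat − PEEP) = 415.0 / (22.4 − 9) = 415.0/13.4 = 30.97 mL/cmH2O.
τ = R × C = 12.001 × 0.03097 L/cmH2O = 0.3717 s.
Fraction remaining at end-expiration = e^(−Te/τ) = e^(−0.80/0.3717) = 0.1162 → 11.62%.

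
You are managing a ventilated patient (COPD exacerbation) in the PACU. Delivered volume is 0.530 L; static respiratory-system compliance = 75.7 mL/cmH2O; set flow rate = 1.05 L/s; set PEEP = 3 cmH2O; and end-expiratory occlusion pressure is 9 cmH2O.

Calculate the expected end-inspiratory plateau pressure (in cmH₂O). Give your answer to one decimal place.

16.0

End-expiratory occlusion gives total PEEP = 9 cmH2O (intrinsic PEEP = 9 − 3 = 6). Use total PEEP for the elastic gradient.
Pplat = PEEPtotal + Vt / Cstat = 9 + 530 / 75.7 = 9 + 7.001 = 16.001 cmH2O.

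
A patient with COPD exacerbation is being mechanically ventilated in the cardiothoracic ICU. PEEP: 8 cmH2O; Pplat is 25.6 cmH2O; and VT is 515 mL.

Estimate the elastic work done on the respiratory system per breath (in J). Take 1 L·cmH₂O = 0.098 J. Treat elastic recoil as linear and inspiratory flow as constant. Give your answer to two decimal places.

Elastic work ≈ ½ × (Pplat − PEEP) × Vt = 0.5 × (25.6 − 8) × 0.515 L = 0.5 × 17.6 × 0.515 = 4.532 L·cmH2O.
× 0.098 J/(L·cmH2O) → 0.4441 J.

0.44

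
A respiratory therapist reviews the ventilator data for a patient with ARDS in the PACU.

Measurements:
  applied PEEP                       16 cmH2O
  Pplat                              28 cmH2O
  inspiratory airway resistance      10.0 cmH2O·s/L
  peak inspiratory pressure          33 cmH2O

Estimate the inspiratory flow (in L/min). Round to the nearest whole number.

flow = (PIP − Pplat) / Raw = (33 − 28) / 10.0 = 0.5 L/s × 60 = 30.0 L/min.

30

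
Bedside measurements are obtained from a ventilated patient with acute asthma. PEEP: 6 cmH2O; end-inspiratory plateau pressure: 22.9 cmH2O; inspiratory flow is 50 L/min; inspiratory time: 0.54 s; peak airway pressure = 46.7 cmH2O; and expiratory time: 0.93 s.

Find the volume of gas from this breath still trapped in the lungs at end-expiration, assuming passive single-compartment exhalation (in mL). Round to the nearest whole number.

Flow: 50 L/min ÷ 60 = 0.8333 L/s.
Vt = flow × Ti = 0.8333 L/s × 0.54 s × 1000 mL/L = 449.98 mL.
R = (PIP − Pplat)/V̇ = (46.7 − 22.9) / 0.8333 = 23.8/0.8333 = 28.561 cmH2O·s/L.
C = Vt/(Pplat − PEEP) = 449.98 / (22.9 − 6) = 449.98/16.9 = 26.626 mL/cmH2O.
τ = R × C = 28.561 × 0.02663 L/cmH2O = 0.7606 s.
Fraction remaining = e^(−Te/τ) = e^(−0.93/0.7606) = 0.2944.
Trapped volume = 449.98 × 0.2944 = 132.47 mL.

132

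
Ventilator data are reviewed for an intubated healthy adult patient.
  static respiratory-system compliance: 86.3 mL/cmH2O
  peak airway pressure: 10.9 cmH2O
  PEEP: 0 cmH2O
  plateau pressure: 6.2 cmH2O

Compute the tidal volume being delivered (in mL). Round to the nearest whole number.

535

Vt = Cstat × (Pplat − PEEP) = 86.3 × (6.2 − 0) = 86.3 × 6.2 = 535.06 mL.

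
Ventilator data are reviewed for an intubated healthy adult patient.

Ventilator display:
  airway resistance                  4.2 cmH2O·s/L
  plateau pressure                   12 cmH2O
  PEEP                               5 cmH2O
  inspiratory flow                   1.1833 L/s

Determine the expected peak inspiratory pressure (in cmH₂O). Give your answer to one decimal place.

PIP = Pplat + Raw × flow = 12 + 4.2 × 1.1833 = 12 + 4.97 = 16.97 cmH2O.

17.0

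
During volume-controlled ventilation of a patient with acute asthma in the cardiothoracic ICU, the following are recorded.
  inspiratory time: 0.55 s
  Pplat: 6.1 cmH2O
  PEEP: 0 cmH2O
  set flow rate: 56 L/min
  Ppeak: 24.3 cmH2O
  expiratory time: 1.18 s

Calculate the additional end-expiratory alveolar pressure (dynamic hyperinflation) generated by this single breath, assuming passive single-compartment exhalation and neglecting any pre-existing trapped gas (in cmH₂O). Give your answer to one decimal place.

Flow: 56 L/min ÷ 60 = 0.9333 L/s.
Vt = flow × Ti = 0.9333 L/s × 0.55 s × 1000 mL/L = 513.32 mL.
R = (PIP − Pplat)/V̇ = (24.3 − 6.1) / 0.9333 = 18.2/0.9333 = 19.501 cmH2O·s/L.
C = Vt/(Pplat − PEEP) = 513.32 / (6.1 − 0) = 513.32/6.1 = 84.151 mL/cmH2O.
τ = R × C = 19.501 × 0.08415 L/cmH2O = 1.641 s.
Fraction remaining = e^(−Te/τ) = e^(−1.18/1.641) = 0.4872; trapped volume = 513.32 × 0.4872 = 250.09 mL.
Additional alveolar pressure from trapping ≈ V_trapped / C = 250.09 / 84.151 = 2.972 cmH2O.

3.0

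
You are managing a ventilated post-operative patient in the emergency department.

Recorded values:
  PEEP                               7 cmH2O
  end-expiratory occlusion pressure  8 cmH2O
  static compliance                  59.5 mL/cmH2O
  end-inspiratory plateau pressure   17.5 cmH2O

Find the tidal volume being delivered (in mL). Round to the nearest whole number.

End-expiratory occlusion gives total PEEP = 8 cmH2O (intrinsic PEEP = 8 − 7 = 1). Use total PEEP for the elastic gradient.
Vt = Cstat × (Pplat − PEEPtotal) = 59.5 × (17.5 − 8) = 59.5 × 9.5 = 565.25 mL.

565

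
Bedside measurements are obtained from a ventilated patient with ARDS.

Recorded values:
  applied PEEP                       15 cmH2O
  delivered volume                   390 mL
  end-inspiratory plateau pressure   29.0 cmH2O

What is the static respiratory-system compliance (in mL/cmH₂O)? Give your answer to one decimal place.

27.9

Cstat = Vt / (Pplat − PEEP) = 390 / (29.0 − 15) = 390 / 14.0 = 27.857 mL/cmH2O.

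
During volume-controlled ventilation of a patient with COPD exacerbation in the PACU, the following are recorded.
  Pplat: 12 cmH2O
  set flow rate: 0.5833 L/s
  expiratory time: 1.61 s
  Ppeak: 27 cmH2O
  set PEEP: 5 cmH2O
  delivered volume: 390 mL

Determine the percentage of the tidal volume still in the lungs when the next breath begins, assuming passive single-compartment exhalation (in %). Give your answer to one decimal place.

32.5

R = (PIP − Pplat)/V̇ = (27 − 12) / 0.5833 = 15.0/0.5833 = 25.716 cmH2O·s/L.
C = Vt/(Pplat − PEEP) = 390.0 / (12 − 5) = 390.0/7.0 = 55.714 mL/cmH2O.
τ = R × C = 25.716 × 0.05571 L/cmH2O = 1.433 s.
Fraction remaining at end-expiration = e^(−Te/τ) = e^(−1.61/1.433) = 0.3251 → 32.51%.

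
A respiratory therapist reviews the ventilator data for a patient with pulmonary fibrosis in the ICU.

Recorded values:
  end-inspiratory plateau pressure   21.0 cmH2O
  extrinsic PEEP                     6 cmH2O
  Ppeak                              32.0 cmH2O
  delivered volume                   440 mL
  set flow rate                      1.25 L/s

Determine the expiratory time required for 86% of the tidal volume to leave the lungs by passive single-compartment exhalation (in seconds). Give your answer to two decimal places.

R = (PIP − Pplat)/V̇ = (32.0 − 21.0) / 1.25 = 11.0/1.25 = 8.8 cmH2O·s/L.
C = Vt/(Pplat − PEEP) = 440.0 / (21.0 − 6) = 440.0/15.0 = 29.333 mL/cmH2O.
τ = R × C = 8.8 × 0.02933 L/cmH2O = 0.2581 s.
t = −τ·ln(1 − 0.86) = −0.2581·ln(0.14) = 0.5075 s.

0.51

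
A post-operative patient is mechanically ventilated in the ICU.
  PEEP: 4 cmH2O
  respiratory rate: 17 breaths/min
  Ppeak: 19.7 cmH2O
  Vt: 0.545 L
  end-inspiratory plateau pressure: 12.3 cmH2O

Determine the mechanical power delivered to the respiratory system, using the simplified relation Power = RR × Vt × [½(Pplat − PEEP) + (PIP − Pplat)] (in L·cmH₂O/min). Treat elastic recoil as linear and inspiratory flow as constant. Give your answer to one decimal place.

Per-breath work = Vt × [½(Pplat−PEEP) + (PIP−Pplat)] = 0.545 × [0.5×8.3 + 7.4] = 0.545 × 11.55 = 6.295 L·cmH2O.
Power = 17 × 6.295 = 107.02 L·cmH2O/min.

107.0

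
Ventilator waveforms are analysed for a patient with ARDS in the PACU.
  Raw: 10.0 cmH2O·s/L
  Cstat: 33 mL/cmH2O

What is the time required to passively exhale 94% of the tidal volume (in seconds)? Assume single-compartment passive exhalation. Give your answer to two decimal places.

0.93

τ = R × C = 10.0 × 33 mL/cmH2O = 10.0 × 0.033 L/cmH2O = 0.33 s.
Exhaled fraction f = 1 − e^(−t/τ) → t = −τ·ln(1 − f) = −0.33·ln(0.06) = 0.9284 s.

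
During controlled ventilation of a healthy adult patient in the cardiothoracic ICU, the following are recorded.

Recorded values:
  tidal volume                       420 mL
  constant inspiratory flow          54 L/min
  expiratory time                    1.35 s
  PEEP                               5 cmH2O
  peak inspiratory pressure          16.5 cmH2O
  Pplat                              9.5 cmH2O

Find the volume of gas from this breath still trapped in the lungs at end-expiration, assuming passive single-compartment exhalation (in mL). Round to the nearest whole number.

Flow: 54 L/min ÷ 60 = 0.9 L/s.
R = (PIP − Pplat)/V̇ = (16.5 − 9.5) / 0.9 = 7.0/0.9 = 7.778 cmH2O·s/L.
C = Vt/(Pplat − PEEP) = 420.0 / (9.5 − 5) = 420.0/4.5 = 93.333 mL/cmH2O.
τ = R × C = 7.778 × 0.09333 L/cmH2O = 0.7259 s.
Fraction remaining = e^(−Te/τ) = e^(−1.35/0.7259) = 0.1557.
Trapped volume = 420.0 × 0.1557 = 65.394 mL.

65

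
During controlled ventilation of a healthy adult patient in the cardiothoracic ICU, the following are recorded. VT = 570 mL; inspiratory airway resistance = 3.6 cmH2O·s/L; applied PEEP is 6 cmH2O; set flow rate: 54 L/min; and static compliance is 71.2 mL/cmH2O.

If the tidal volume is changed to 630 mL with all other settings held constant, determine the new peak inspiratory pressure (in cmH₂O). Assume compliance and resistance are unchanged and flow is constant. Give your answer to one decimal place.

Flow: 54 L/min ÷ 60 = 0.9 L/s.
PIP = Vt/C + R·V̇ + PEEP (constant-flow equation of motion).
Only the elastic term changes: ΔPIP = ΔVt / C = (630 − 570) / 71.2 = 0.8427 cmH2O.
Original PIP = 570/71.2 + 3.6×0.9 + 6 = 17.246 cmH2O; new PIP = 17.246 + (0.8427) = 18.089 cmH2O.

18.1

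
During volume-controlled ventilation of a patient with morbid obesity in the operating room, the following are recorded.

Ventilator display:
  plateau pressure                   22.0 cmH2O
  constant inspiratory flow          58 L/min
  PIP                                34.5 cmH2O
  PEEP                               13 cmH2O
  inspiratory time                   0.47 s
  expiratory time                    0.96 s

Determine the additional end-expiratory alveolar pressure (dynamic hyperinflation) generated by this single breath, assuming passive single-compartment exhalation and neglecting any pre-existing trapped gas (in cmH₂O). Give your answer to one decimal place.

2.1

Flow: 58 L/min ÷ 60 = 0.9667 L/s.
Vt = flow × Ti = 0.9667 L/s × 0.47 s × 1000 mL/L = 454.35 mL.
R = (PIP − Pplat)/V̇ = (34.5 − 22.0) / 0.9667 = 12.5/0.9667 = 12.931 cmH2O·s/L.
C = Vt/(Pplat − PEEP) = 454.35 / (22.0 − 13) = 454.35/9.0 = 50.483 mL/cmH2O.
τ = R × C = 12.931 × 0.05048 L/cmH2O = 0.6528 s.
Fraction remaining = e^(−Te/τ) = e^(−0.96/0.6528) = 0.2298; trapped volume = 454.35 × 0.2298 = 104.41 mL.
Additional alveolar pressure from trapping ≈ V_trapped / C = 104.41 / 50.483 = 2.068 cmH2O.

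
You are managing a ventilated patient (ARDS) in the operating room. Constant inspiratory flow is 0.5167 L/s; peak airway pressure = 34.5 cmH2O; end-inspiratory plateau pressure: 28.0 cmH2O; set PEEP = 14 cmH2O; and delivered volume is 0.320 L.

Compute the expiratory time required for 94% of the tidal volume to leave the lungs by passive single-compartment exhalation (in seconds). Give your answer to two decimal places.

0.81

R = (PIP − Pplat)/V̇ = (34.5 − 28.0) / 0.5167 = 6.5/0.5167 = 12.58 cmH2O·s/L.
C = Vt/(Pplat − PEEP) = 320.0 / (28.0 − 14) = 320.0/14.0 = 22.857 mL/cmH2O.
τ = R × C = 12.58 × 0.02286 L/cmH2O = 0.2876 s.
t = −τ·ln(1 − 0.94) = −0.2876·ln(0.06) = 0.8091 s.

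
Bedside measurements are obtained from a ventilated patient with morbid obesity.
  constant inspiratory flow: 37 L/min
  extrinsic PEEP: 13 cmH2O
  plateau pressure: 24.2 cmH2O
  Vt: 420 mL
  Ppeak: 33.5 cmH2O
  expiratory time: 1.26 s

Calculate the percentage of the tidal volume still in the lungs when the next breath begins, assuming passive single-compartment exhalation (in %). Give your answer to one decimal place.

10.8

Flow: 37 L/min ÷ 60 = 0.6167 L/s.
R = (PIP − Pplat)/V̇ = (33.5 − 24.2) / 0.6167 = 9.3/0.6167 = 15.08 cmH2O·s/L.
C = Vt/(Pplat − PEEP) = 420.0 / (24.2 − 13) = 420.0/11.2 = 37.5 mL/cmH2O.
τ = R × C = 15.08 × 0.0375 L/cmH2O = 0.5655 s.
Fraction remaining at end-expiration = e^(−Te/τ) = e^(−1.26/0.5655) = 0.1077 → 10.77%.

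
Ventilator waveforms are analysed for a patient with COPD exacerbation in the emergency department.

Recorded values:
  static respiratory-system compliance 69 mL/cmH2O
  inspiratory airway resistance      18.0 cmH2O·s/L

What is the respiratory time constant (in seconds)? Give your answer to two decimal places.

1.24

τ = R × C = 18.0 × 69 mL/cmH2O = 18.0 × 0.069 L/cmH2O = 1.242 s.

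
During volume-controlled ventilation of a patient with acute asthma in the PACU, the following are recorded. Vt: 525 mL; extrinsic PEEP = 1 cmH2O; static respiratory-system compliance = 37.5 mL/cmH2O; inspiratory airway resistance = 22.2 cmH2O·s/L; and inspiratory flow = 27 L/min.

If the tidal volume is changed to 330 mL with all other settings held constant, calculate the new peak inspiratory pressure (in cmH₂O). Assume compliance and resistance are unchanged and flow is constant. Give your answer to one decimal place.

19.8

Flow: 27 L/min ÷ 60 = 0.45 L/s.
PIP = Vt/C + R·V̇ + PEEP (constant-flow equation of motion).
Only the elastic term changes: ΔPIP = ΔVt / C = (330 − 525) / 37.5 = -5.2 cmH2O.
Original PIP = 525/37.5 + 22.2×0.45 + 1 = 24.99 cmH2O; new PIP = 24.99 + (-5.2) = 19.79 cmH2O.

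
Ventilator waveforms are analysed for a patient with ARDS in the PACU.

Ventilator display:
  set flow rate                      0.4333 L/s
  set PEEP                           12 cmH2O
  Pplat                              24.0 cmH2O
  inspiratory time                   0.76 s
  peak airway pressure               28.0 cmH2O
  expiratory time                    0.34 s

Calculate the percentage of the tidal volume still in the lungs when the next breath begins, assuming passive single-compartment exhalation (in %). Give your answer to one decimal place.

Vt = flow × Ti = 0.4333 L/s × 0.76 s × 1000 mL/L = 329.31 mL.
R = (PIP − Pplat)/V̇ = (28.0 − 24.0) / 0.4333 = 4.0/0.4333 = 9.231 cmH2O·s/L.
C = Vt/(Pplat − PEEP) = 329.31 / (24.0 − 12) = 329.31/12.0 = 27.443 mL/cmH2O.
τ = R × C = 9.231 × 0.02744 L/cmH2O = 0.2533 s.
Fraction remaining at end-expiration = e^(−Te/τ) = e^(−0.34/0.2533) = 0.2612 → 26.12%.

26.1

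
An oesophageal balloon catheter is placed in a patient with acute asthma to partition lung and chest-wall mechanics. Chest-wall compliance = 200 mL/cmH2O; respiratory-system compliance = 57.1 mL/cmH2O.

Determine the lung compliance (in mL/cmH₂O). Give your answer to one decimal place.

79.9

1/CL = 1/Crs − 1/Ccw.
1/CL = 1/57.1 − 1/200 = 0.01251.
CL = 79.936 mL/cmH2O.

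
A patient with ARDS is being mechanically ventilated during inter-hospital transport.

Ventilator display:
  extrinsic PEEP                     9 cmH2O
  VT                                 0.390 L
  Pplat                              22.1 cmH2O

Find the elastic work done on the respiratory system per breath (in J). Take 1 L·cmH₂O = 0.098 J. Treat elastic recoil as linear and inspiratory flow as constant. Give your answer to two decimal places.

0.25

Elastic work ≈ ½ × (Pplat − PEEP) × Vt = 0.5 × (22.1 − 9) × 0.390 L = 0.5 × 13.1 × 0.390 = 2.555 L·cmH2O.
× 0.098 J/(L·cmH2O) → 0.2504 J.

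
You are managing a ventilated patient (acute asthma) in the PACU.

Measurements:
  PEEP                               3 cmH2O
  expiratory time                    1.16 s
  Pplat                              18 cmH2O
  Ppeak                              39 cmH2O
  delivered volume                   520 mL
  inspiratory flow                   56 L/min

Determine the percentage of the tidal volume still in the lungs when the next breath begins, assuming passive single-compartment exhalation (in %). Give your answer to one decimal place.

Flow: 56 L/min ÷ 60 = 0.9333 L/s.
R = (PIP − Pplat)/V̇ = (39 − 18) / 0.9333 = 21.0/0.9333 = 22.501 cmH2O·s/L.
C = Vt/(Pplat − PEEP) = 520.0 / (18 − 3) = 520.0/15.0 = 34.667 mL/cmH2O.
τ = R × C = 22.501 × 0.03467 L/cmH2O = 0.7801 s.
Fraction remaining at end-expiration = e^(−Te/τ) = e^(−1.16/0.7801) = 0.2261 → 22.61%.

22.6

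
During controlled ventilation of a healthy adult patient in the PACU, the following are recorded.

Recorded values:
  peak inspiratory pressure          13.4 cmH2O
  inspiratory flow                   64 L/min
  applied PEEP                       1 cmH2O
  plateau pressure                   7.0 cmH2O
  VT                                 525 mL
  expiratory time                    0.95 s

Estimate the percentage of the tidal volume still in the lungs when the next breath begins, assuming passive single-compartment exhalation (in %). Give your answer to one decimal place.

Flow: 64 L/min ÷ 60 = 1.0667 L/s.
R = (PIP − Pplat)/V̇ = (13.4 − 7.0) / 1.0667 = 6.4/1.0667 = 6.0 cmH2O·s/L.
C = Vt/(Pplat − PEEP) = 525.0 / (7.0 − 1) = 525.0/6.0 = 87.5 mL/cmH2O.
τ = R × C = 6.0 × 0.0875 L/cmH2O = 0.525 s.
Fraction remaining at end-expiration = e^(−Te/τ) = e^(−0.95/0.525) = 0.1637 → 16.37%.

16.4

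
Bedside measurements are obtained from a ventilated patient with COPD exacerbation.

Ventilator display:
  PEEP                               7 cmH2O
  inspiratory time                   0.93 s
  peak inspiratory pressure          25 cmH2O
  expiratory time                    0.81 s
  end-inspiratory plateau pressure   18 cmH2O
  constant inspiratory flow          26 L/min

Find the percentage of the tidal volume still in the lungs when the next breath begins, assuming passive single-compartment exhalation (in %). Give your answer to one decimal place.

Flow: 26 L/min ÷ 60 = 0.4333 L/s.
Vt = flow × Ti = 0.4333 L/s × 0.93 s × 1000 mL/L = 402.97 mL.
R = (PIP − Pplat)/V̇ = (25 − 18) / 0.4333 = 7.0/0.4333 = 16.155 cmH2O·s/L.
C = Vt/(Pplat − PEEP) = 402.97 / (18 − 7) = 402.97/11.0 = 36.634 mL/cmH2O.
τ = R × C = 16.155 × 0.03663 L/cmH2O = 0.5918 s.
Fraction remaining at end-expiration = e^(−Te/τ) = e^(−0.81/0.5918) = 0.2544 → 25.44%.

25.4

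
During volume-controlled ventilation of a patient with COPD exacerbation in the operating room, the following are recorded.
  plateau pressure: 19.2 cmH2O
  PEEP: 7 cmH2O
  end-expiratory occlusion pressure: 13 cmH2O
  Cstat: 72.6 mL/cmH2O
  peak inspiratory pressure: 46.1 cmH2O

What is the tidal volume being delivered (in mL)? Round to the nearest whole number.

End-expiratory occlusion gives total PEEP = 13 cmH2O (intrinsic PEEP = 13 − 7 = 6). Use total PEEP for the elastic gradient.
Vt = Cstat × (Pplat − PEEPtotal) = 72.6 × (19.2 − 13) = 72.6 × 6.2 = 450.12 mL.

450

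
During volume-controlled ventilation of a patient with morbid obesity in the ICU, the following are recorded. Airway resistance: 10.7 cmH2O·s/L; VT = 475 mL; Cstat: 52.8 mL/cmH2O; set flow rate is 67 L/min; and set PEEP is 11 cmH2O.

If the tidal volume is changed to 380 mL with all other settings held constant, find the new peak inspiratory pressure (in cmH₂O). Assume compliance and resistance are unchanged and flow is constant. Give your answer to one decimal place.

Flow: 67 L/min ÷ 60 = 1.1167 L/s.
PIP = Vt/C + R·V̇ + PEEP (constant-flow equation of motion).
Only the elastic term changes: ΔPIP = ΔVt / C = (380 − 475) / 52.8 = -1.799 cmH2O.
Original PIP = 475/52.8 + 10.7×1.1167 + 11 = 31.945 cmH2O; new PIP = 31.945 + (-1.799) = 30.146 cmH2O.

30.1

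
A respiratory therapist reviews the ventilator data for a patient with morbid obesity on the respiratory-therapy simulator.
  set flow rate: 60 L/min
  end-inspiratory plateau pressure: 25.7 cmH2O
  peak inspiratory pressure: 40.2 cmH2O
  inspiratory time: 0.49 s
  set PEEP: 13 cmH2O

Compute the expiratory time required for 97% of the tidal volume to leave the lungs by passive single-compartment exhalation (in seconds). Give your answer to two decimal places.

1.96

Flow: 60 L/min ÷ 60 = 1 L/s.
Vt = flow × Ti = 1 L/s × 0.49 s × 1000 mL/L = 490.0 mL.
R = (PIP − Pplat)/V̇ = (40.2 − 25.7) / 1 = 14.5/1 = 14.5 cmH2O·s/L.
C = Vt/(Pplat − PEEP) = 490.0 / (25.7 − 13) = 490.0/12.7 = 38.583 mL/cmH2O.
τ = R × C = 14.5 × 0.03858 L/cmH2O = 0.5594 s.
t = −τ·ln(1 − 0.97) = −0.5594·ln(0.03) = 1.962 s.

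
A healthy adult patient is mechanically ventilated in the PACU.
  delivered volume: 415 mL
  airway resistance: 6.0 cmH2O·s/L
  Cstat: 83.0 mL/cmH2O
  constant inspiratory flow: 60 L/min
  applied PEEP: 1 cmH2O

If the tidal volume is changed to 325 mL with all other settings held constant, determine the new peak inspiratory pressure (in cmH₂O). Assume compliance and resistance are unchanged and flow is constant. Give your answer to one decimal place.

10.9

Flow: 60 L/min ÷ 60 = 1 L/s.
PIP = Vt/C + R·V̇ + PEEP (constant-flow equation of motion).
Only the elastic term changes: ΔPIP = ΔVt / C = (325 − 415) / 83.0 = -1.084 cmH2O.
Original PIP = 415/83.0 + 6.0×1 + 1 = 12.0 cmH2O; new PIP = 12.0 + (-1.084) = 10.916 cmH2O.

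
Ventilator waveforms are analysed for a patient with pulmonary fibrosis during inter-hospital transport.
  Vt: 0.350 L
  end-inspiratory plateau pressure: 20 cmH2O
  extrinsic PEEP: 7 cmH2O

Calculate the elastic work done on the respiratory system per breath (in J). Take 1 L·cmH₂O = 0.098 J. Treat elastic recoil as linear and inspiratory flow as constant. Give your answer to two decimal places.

Elastic work ≈ ½ × (Pplat − PEEP) × Vt = 0.5 × (20 − 7) × 0.350 L = 0.5 × 13.0 × 0.350 = 2.275 L·cmH2O.
× 0.098 J/(L·cmH2O) → 0.223 J.

0.22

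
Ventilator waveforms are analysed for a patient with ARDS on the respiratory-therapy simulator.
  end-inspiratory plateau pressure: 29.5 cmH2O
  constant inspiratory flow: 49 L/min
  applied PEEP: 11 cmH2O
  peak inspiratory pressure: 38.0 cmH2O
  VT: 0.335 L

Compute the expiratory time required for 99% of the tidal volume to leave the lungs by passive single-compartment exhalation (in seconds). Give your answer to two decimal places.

0.87

Flow: 49 L/min ÷ 60 = 0.8167 L/s.
R = (PIP − Pplat)/V̇ = (38.0 − 29.5) / 0.8167 = 8.5/0.8167 = 10.408 cmH2O·s/L.
C = Vt/(Pplat − PEEP) = 335.0 / (29.5 − 11) = 335.0/18.5 = 18.108 mL/cmH2O.
τ = R × C = 10.408 × 0.01811 L/cmH2O = 0.1885 s.
t = −τ·ln(1 − 0.99) = −0.1885·ln(0.01) = 0.8681 s.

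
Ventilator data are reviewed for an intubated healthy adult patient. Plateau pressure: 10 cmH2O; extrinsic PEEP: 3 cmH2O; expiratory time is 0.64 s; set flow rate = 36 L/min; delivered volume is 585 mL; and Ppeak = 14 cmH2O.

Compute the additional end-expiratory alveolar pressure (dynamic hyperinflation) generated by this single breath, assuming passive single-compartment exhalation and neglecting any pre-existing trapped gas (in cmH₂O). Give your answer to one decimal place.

Flow: 36 L/min ÷ 60 = 0.6 L/s.
R = (PIP − Pplat)/V̇ = (14 − 10) / 0.6 = 4.0/0.6 = 6.667 cmH2O·s/L.
C = Vt/(Pplat − PEEP) = 585.0 / (10 − 3) = 585.0/7.0 = 83.571 mL/cmH2O.
τ = R × C = 6.667 × 0.08357 L/cmH2O = 0.5572 s.
Fraction remaining = e^(−Te/τ) = e^(−0.64/0.5572) = 0.3171; trapped volume = 585.0 × 0.3171 = 185.5 mL.
Additional alveolar pressure from trapping ≈ V_trapped / C = 185.5 / 83.571 = 2.22 cmH2O.

2.2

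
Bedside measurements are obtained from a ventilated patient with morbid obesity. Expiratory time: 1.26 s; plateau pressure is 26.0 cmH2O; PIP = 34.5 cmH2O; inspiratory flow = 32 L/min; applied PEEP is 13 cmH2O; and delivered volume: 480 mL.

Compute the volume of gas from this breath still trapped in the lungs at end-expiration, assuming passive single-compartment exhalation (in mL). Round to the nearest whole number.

Flow: 32 L/min ÷ 60 = 0.5333 L/s.
R = (PIP − Pplat)/V̇ = (34.5 − 26.0) / 0.5333 = 8.5/0.5333 = 15.938 cmH2O·s/L.
C = Vt/(Pplat − PEEP) = 480.0 / (26.0 − 13) = 480.0/13.0 = 36.923 mL/cmH2O.
τ = R × C = 15.938 × 0.03692 L/cmH2O = 0.5884 s.
Fraction remaining = e^(−Te/τ) = e^(−1.26/0.5884) = 0.1175.
Trapped volume = 480.0 × 0.1175 = 56.4 mL.

56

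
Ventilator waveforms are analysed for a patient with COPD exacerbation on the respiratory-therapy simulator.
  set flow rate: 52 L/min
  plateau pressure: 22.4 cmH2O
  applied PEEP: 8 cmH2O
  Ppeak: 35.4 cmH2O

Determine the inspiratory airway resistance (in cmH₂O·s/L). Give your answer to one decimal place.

15.0

Flow: 52 L/min ÷ 60 = 0.8667 L/s.
Raw = (PIP − Pplat) / flow = (35.4 − 22.4) / 0.8667 = 13.0 / 0.8667 = 14.999 cmH2O·s/L.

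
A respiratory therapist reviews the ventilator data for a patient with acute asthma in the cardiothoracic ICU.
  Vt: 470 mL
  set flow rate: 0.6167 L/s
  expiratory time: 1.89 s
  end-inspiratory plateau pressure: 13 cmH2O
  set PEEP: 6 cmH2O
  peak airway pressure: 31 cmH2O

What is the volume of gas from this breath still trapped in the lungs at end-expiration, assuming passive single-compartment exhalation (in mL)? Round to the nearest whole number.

R = (PIP − Pplat)/V̇ = (31 − 13) / 0.6167 = 18.0/0.6167 = 29.188 cmH2O·s/L.
C = Vt/(Pplat − PEEP) = 470.0 / (13 − 6) = 470.0/7.0 = 67.143 mL/cmH2O.
τ = R × C = 29.188 × 0.06714 L/cmH2O = 1.96 s.
Fraction remaining = e^(−Te/τ) = e^(−1.89/1.96) = 0.3813.
Trapped volume = 470.0 × 0.3813 = 179.21 mL.

179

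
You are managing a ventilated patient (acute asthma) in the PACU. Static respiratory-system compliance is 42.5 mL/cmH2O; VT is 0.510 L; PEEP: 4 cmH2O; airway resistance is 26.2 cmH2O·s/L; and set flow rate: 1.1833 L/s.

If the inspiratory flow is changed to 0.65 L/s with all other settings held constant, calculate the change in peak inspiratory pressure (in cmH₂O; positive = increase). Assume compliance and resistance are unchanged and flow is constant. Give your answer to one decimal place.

-14.0

PIP = Vt/C + R·V̇ + PEEP (constant-flow equation of motion).
Only the resistive term changes: ΔPIP = R × ΔV̇ = 26.2 × (0.65 − 1.1833) = 26.2 × -0.5333 = -13.972 cmH2O.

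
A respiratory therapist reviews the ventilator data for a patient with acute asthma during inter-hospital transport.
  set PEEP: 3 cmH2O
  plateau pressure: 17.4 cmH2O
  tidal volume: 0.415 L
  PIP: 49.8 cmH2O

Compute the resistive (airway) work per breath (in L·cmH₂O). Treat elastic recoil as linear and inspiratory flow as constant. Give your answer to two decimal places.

13.45

With constant inspiratory flow the resistive pressure is constant at PIP − Pplat = 49.8 − 17.4 = 32.4 cmH2O, so resistive work = 32.4 × 0.415 = 13.446 L·cmH2O.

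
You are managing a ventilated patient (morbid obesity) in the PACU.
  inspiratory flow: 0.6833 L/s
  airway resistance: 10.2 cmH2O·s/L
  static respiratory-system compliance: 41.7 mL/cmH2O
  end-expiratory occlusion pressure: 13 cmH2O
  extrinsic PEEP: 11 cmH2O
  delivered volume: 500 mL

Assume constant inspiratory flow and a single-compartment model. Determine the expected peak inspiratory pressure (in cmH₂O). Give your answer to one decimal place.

32.0

Total PEEP = 13 cmH2O (set 11 + intrinsic 2); this is the baseline alveolar pressure.
Equation of motion (constant flow): PIP = Vt/C + R·V̇ + PEEP.
PIP = 500/41.7 + 10.2×0.6833 + 13 = 11.99 + 6.97 + 13 = 31.96 cmH2O.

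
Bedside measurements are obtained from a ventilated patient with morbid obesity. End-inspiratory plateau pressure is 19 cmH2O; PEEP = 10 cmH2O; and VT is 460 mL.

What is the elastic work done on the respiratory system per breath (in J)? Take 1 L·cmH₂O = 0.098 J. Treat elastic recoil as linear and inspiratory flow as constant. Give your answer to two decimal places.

Elastic work ≈ ½ × (Pplat − PEEP) × Vt = 0.5 × (19 − 10) × 0.460 L = 0.5 × 9.0 × 0.460 = 2.07 L·cmH2O.
× 0.098 J/(L·cmH2O) → 0.2029 J.

0.20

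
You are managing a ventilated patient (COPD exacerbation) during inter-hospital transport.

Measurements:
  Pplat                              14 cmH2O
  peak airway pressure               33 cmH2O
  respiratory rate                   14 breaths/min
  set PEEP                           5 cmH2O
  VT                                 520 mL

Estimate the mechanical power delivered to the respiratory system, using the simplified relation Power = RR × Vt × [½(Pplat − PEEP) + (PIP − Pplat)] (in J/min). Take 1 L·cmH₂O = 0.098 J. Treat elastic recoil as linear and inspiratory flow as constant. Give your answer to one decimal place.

Per-breath work = Vt × [½(Pplat−PEEP) + (PIP−Pplat)] = 0.520 × [0.5×9.0 + 19.0] = 0.520 × 23.5 = 12.22 L·cmH2O.
Power = 14 × 12.22 = 171.08 L·cmH2O/min.
× 0.098 J/(L·cmH2O) → 16.766 J/min.

16.8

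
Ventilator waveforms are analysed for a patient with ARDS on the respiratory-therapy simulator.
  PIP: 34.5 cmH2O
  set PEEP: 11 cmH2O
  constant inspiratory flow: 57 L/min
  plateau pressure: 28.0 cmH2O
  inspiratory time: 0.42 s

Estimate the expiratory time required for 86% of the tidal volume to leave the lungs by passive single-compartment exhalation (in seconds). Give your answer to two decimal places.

0.32

Flow: 57 L/min ÷ 60 = 0.95 L/s.
Vt = flow × Ti = 0.95 L/s × 0.42 s × 1000 mL/L = 399.0 mL.
R = (PIP − Pplat)/V̇ = (34.5 − 28.0) / 0.95 = 6.5/0.95 = 6.842 cmH2O·s/L.
C = Vt/(Pplat − PEEP) = 399.0 / (28.0 − 11) = 399.0/17.0 = 23.471 mL/cmH2O.
τ = R × C = 6.842 × 0.02347 L/cmH2O = 0.1606 s.
t = −τ·ln(1 − 0.86) = −0.1606·ln(0.14) = 0.3158 s.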